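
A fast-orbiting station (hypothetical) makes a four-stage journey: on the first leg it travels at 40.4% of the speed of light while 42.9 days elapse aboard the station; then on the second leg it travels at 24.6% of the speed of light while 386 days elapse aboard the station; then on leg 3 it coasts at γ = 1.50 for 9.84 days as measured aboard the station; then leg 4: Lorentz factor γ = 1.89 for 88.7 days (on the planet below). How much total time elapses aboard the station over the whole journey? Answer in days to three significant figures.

Leg 1: 42.9 days is already measured aboard the station.
Leg 2: 386 days is already measured aboard the station.
Leg 3: 9.84 days is already measured aboard the station.
Leg 4: γ = 1.89; τ_4 = 88.7/1.890 = 46.93 days.
Total: 42.90 + 386.0 + 9.840 + 46.93 days.

τ = 486 days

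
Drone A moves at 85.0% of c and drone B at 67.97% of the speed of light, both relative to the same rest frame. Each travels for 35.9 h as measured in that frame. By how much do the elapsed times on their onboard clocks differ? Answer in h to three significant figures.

A: β = 0.850; γ = 1/√(1 − 0.850²) = 1/√0.2775 = 1.898; τ_A = 35.9/1.898 = 18.91 h.
B: β = 0.6797; γ = 1/√(1 − 0.6797²) = 1/√0.5380 = 1.363; τ_B = 35.9/1.363 = 26.33 h.

|τ_A − τ_B| = 7.42 h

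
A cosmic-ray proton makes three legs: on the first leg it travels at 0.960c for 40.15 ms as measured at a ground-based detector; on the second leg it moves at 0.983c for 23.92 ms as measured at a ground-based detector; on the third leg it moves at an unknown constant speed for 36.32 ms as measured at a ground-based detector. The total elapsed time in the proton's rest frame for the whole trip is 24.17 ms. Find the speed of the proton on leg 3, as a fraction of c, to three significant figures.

Leg 1: γ = 1/√(1 − 0.960²) = 25/7 ≈ 3.571; τ_1 = 40.15/3.571 = 11.24 ms.
Leg 2: γ = 1/√(1 − 0.983²) = 1/√0.03371 = 5.446; τ_2 = 23.92/5.446 = 4.392 ms.
Leg 3: speed unknown; τ_3 = 36.32/γ_3.
Total proper time: 11.24 + 4.392 + τ_3 = 24.17, so τ_3 = 24.17 − 15.63 = 8.536 ms.
γ_3 = 36.32/8.536 = 4.255; β = √(1 − 1/γ²) = √0.9448.

β = 0.972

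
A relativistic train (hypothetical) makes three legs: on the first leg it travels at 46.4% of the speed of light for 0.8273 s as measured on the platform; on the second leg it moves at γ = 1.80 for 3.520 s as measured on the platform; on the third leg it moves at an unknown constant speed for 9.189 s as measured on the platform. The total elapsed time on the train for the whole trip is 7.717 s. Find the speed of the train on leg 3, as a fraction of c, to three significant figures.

Leg 1: β = 0.464; γ = 1/√(1 − 0.464²) = 1/√0.7847 = 1.129; τ_1 = 0.8273/1.129 = 0.7329 s.
Leg 2: γ = 1.80; τ_2 = 3.520/1.800 = 1.956 s.
Leg 3: speed unknown; τ_3 = 9.189/γ_3.
Total proper time: 0.7329 + 1.956 + τ_3 = 7.717, so τ_3 = 7.717 − 2.688 = 5.029 s.
γ_3 = 9.189/5.029 = 1.827; β = √(1 − 1/γ²) = √0.7005.

β = 0.837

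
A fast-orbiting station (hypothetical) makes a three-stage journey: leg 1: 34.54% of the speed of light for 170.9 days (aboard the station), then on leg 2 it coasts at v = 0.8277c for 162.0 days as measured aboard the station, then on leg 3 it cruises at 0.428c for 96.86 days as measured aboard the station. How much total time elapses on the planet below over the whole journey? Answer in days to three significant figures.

Δt = 578 days

Leg 1: β = 0.3454; γ = 1/√(1 − 0.3454²) = 1/√0.8807 = 1.066; Δt_1 = 1.066 × 170.9 = 182.1 days.
Leg 2: γ = 1/√(1 − 0.8277²) = 1/√0.3149 = 1.782; Δt_2 = 1.782 × 162.0 = 288.7 days.
Leg 3: γ = 1/√(1 − 0.428²) = 1/√0.8168 = 1.106; Δt_3 = 1.106 × 96.86 = 107.2 days.
Total: 182.1 + 288.7 + 107.2 days.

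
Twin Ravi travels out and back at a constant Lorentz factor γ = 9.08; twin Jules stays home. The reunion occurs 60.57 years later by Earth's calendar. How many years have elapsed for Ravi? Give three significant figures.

τ = 6.67 years

γ = 9.08
Ravi's clock measures proper time along the trip: τ = Δt/γ = 60.57/9.080 years.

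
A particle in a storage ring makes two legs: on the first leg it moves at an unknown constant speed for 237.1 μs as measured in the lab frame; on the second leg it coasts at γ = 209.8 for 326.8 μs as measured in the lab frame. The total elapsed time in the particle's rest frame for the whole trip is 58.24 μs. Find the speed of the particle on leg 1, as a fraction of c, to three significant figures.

β = 0.971

Leg 1: speed unknown; τ_1 = 237.1/γ_1.
Leg 2: γ = 209.8; τ_2 = 326.8/209.8 = 1.558 μs.
Total proper time: τ_1 + 1.558 = 58.24, so τ_1 = 58.24 − 1.558 = 56.68 μs.
γ_1 = 237.1/56.68 = 4.183; β = √(1 − 1/γ²) = √0.9428.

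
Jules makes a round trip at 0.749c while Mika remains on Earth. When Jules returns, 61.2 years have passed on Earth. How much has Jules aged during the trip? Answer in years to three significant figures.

γ = 1/√(1 − 0.749²) = 1/√0.4390 = 1.509
Jules's clock measures proper time along the trip: τ = Δt/γ = 61.2/1.509 years.

τ = 40.5 years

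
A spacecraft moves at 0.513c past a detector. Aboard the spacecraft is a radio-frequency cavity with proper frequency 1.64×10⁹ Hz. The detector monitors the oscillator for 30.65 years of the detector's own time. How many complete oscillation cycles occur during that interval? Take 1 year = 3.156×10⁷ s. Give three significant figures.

N = 1.36×10¹⁸

γ = 1/√(1 − 0.513²) = 1/√0.7368 = 1.165
During 30.65 years of lab time, the oscillator's proper time advances by τ = Δt/γ = 30.65/1.165 = 26.31 years = 8.303×10⁸ s.
N = f × τ = 1.64×10⁹ × 8.303×10⁸ = 1.362×10¹⁸.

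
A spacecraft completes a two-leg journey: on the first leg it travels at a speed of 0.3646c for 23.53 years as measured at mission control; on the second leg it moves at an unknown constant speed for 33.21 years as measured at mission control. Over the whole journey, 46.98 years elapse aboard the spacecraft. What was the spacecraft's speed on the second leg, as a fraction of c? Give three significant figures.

β = 0.656

Leg 1: γ = 1/√(1 − 0.3646²) = 1/√0.8671 = 1.074; τ_1 = 23.53/1.074 = 21.91 years.
Leg 2: speed unknown; τ_2 = 33.21/γ_2.
Total proper time: 21.91 + τ_2 = 46.98, so τ_2 = 46.98 − 21.91 = 25.07 years.
γ_2 = 33.21/25.07 = 1.325; β = √(1 − 1/γ²) = √0.4301.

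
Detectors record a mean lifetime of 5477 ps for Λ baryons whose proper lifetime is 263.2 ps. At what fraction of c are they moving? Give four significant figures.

γ = Δt/τ₀ = 5477/263.2 = 20.81
β = √(1 − 1/γ²) = √(1 − 0.002309) = √0.9977

v = 0.9988c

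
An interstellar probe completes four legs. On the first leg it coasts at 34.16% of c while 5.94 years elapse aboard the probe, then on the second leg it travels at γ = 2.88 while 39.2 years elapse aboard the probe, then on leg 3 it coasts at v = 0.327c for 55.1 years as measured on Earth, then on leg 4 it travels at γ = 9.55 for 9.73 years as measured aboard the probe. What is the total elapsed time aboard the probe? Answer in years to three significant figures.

Leg 1: 5.94 years is already measured aboard the probe.
Leg 2: 39.2 years is already measured aboard the probe.
Leg 3: γ = 1/√(1 − 0.327²) = 1/√0.8931 = 1.058; τ_3 = 55.1/1.058 = 52.07 years.
Leg 4: 9.73 years is already measured aboard the probe.
Total: 5.940 + 39.20 + 52.07 + 9.730 years.

τ = 107 years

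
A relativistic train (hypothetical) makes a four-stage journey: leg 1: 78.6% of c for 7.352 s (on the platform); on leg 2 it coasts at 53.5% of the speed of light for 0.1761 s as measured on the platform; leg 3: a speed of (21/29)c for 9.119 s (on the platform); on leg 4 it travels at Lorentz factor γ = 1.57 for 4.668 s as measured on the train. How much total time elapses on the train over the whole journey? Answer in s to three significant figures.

τ = 15.7 s

Leg 1: β = 0.786; γ = 1/√(1 − 0.786²) = 1/√0.3822 = 1.618; τ_1 = 7.352/1.618 = 4.545 s.
Leg 2: β = 0.535; γ = 1/√(1 − 0.535²) = 1/√0.7138 = 1.184; τ_2 = 0.1761/1.184 = 0.1488 s.
Leg 3: γ = 1/√(1 − (21/29)²) = 29/20 = 1.450; τ_3 = 9.119/1.450 = 6.289 s.
Leg 4: 4.668 s is already measured on the train.
Total: 4.545 + 0.1488 + 6.289 + 4.668 s.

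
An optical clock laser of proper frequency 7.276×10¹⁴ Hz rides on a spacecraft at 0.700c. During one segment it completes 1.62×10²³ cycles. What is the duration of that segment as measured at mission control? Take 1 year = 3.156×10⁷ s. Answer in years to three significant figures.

γ = 1/√(1 − 0.700²) = 1/√0.5100 = 1.400
Proper time for N cycles: τ = N/f = 1.62×10²³/(7.276×10¹⁴) = 2.226×10⁸ s = 7.055 years.
Lab-frame duration Δt = γτ = 1.400 × 7.055 = 9.879 years.

Δt = 9.88 years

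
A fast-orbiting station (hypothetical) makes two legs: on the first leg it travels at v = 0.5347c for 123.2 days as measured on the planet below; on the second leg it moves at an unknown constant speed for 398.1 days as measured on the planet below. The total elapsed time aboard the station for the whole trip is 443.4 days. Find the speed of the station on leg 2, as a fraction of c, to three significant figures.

β = 0.523

Leg 1: γ = 1/√(1 − 0.5347²) = 1/√0.7141 = 1.183; τ_1 = 123.2/1.183 = 104.1 days.
Leg 2: speed unknown; τ_2 = 398.1/γ_2.
Total proper time: 104.1 + τ_2 = 443.4, so τ_2 = 443.4 − 104.1 = 339.3 days.
γ_2 = 398.1/339.3 = 1.173; β = √(1 − 1/γ²) = √0.2736.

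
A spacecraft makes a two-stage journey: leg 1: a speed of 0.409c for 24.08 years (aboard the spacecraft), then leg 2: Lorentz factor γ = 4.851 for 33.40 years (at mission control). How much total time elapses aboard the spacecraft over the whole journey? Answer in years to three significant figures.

Leg 1: 24.08 years is already measured aboard the spacecraft.
Leg 2: γ = 4.851; τ_2 = 33.40/4.851 = 6.885 years.
Total: 24.08 + 6.885 years.

τ = 31.0 years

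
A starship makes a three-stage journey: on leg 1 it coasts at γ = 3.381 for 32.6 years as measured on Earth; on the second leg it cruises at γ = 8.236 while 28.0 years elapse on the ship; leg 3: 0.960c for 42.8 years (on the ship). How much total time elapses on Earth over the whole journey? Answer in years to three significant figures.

Leg 1: 32.6 years is already measured on Earth.
Leg 2: γ = 8.236; Δt_2 = 8.236 × 28.0 = 230.6 years.
Leg 3: γ = 1/√(1 − 0.960²) = 25/7 ≈ 3.571; Δt_3 = 3.571 × 42.8 = 152.9 years.
Total: 32.60 + 230.6 + 152.9 years.

Δt = 416 years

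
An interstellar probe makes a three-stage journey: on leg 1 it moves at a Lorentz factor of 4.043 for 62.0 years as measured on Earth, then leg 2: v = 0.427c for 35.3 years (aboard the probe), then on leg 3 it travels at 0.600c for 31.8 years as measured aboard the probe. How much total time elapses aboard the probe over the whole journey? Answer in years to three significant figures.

τ = 82.4 years

Leg 1: γ = 4.043; τ_1 = 62.0/4.043 = 15.34 years.
Leg 2: 35.3 years is already measured aboard the probe.
Leg 3: 31.8 years is already measured aboard the probe.
Total: 15.34 + 35.30 + 31.80 years.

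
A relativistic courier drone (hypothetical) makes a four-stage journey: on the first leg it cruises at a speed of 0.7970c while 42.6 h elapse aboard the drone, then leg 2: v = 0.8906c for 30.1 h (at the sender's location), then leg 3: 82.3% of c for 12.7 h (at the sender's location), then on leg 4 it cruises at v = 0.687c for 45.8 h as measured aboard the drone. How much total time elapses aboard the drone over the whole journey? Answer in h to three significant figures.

Leg 1: 42.6 h is already measured aboard the drone.
Leg 2: γ = 1/√(1 − 0.8906²) = 1/√0.2068 = 2.199; τ_2 = 30.1/2.199 = 13.69 h.
Leg 3: β = 0.823; γ = 1/√(1 − 0.823²) = 1/√0.3227 = 1.760; τ_3 = 12.7/1.760 = 7.214 h.
Leg 4: 45.8 h is already measured aboard the drone.
Total: 42.60 + 13.69 + 7.214 + 45.80 h.

τ = 109 h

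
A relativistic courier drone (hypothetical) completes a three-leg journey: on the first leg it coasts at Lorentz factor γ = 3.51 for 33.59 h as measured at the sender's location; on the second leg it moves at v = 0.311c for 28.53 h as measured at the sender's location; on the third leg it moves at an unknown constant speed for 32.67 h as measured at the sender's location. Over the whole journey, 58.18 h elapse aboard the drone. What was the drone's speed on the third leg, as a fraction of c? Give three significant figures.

Leg 1: γ = 3.51; τ_1 = 33.59/3.510 = 9.570 h.
Leg 2: γ = 1/√(1 − 0.311²) = 1/√0.9033 = 1.052; τ_2 = 28.53/1.052 = 27.12 h.
Leg 3: speed unknown; τ_3 = 32.67/γ_3.
Total proper time: 9.570 + 27.12 + τ_3 = 58.18, so τ_3 = 58.18 − 36.68 = 21.50 h.
γ_3 = 32.67/21.50 = 1.520; β = √(1 − 1/γ²) = √0.5671.

β = 0.753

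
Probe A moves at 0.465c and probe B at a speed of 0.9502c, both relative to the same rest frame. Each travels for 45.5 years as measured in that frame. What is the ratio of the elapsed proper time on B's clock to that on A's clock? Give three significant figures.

τ_B/τ_A = 0.352

A: γ = 1/√(1 − 0.465²) = 1/√0.7838 = 1.130. B: γ = 1/√(1 − 0.9502²) = 1/√0.09712 = 3.209.
τ_A/τ_B = γ_B/γ_A = 3.209/1.130 = 2.841, so τ_B/τ_A = 0.3520.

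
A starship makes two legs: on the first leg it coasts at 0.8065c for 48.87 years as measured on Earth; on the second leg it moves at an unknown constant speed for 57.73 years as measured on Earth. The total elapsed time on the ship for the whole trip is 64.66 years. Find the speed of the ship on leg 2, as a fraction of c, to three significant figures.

Leg 1: γ = 1/√(1 − 0.8065²) = 1/√0.3496 = 1.691; τ_1 = 48.87/1.691 = 28.89 years.
Leg 2: speed unknown; τ_2 = 57.73/γ_2.
Total proper time: 28.89 + τ_2 = 64.66, so τ_2 = 64.66 − 28.89 = 35.77 years.
γ_2 = 57.73/35.77 = 1.614; β = √(1 − 1/γ²) = √0.6162.

β = 0.785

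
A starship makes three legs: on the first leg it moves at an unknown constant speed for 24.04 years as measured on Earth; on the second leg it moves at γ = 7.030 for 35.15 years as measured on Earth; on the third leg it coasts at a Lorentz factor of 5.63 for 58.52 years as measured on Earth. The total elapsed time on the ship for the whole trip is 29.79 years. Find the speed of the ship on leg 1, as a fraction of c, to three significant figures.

Leg 1: speed unknown; τ_1 = 24.04/γ_1.
Leg 2: γ = 7.030; τ_2 = 35.15/7.030 = 5.000 years.
Leg 3: γ = 5.63; τ_3 = 58.52/5.630 = 10.39 years.
Total proper time: τ_1 + 5.000 + 10.39 = 29.79, so τ_1 = 29.79 − 15.39 = 14.40 years.
γ_1 = 24.04/14.40 = 1.670; β = √(1 − 1/γ²) = √0.6414.

β = 0.801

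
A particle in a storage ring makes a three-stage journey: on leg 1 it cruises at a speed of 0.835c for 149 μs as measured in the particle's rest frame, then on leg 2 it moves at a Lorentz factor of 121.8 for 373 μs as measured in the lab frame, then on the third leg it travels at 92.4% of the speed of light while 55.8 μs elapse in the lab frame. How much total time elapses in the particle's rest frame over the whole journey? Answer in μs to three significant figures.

τ = 173 μs

Leg 1: 149 μs is already measured in the particle's rest frame.
Leg 2: γ = 121.8; τ_2 = 373/121.8 = 3.062 μs.
Leg 3: β = 0.924; γ = 1/√(1 − 0.924²) = 1/√0.1462 = 2.615; τ_3 = 55.8/2.615 = 21.34 μs.
Total: 149.0 + 3.062 + 21.34 μs.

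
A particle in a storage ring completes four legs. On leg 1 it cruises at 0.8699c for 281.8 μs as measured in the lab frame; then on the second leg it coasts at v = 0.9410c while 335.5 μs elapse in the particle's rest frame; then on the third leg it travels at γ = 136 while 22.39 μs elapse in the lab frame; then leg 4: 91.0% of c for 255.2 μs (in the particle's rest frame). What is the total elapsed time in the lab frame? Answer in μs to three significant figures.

Leg 1: 281.8 μs is already measured in the lab frame.
Leg 2: γ = 1/√(1 − 0.9410²) = 1/√0.1145 = 2.955; Δt_2 = 2.955 × 335.5 = 991.4 μs.
Leg 3: 22.39 μs is already measured in the lab frame.
Leg 4: β = 0.910; γ = 1/√(1 − 0.910²) = 1/√0.1719 = 2.412; Δt_4 = 2.412 × 255.2 = 615.5 μs.
Total: 281.8 + 991.4 + 22.39 + 615.5 μs.

Δt = 1910 μs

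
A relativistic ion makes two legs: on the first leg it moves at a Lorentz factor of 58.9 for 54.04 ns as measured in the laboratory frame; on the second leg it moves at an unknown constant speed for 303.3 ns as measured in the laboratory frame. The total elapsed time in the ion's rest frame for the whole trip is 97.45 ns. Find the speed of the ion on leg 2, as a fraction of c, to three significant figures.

Leg 1: γ = 58.9; τ_1 = 54.04/58.90 = 0.9175 ns.
Leg 2: speed unknown; τ_2 = 303.3/γ_2.
Total proper time: 0.9175 + τ_2 = 97.45, so τ_2 = 97.45 − 0.9175 = 96.53 ns.
γ_2 = 303.3/96.53 = 3.142; β = √(1 − 1/γ²) = √0.8987.

β = 0.948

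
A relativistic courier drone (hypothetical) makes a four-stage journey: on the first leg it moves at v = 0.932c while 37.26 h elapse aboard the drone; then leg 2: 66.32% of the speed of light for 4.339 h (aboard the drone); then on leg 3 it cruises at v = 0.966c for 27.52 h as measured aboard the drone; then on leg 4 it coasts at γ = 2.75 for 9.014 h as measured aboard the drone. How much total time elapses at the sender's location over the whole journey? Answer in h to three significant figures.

Δt = 240 h

Leg 1: γ = 1/√(1 − 0.932²) = 1/√0.1314 = 2.759; Δt_1 = 2.759 × 37.26 = 102.8 h.
Leg 2: β = 0.6632; γ = 1/√(1 − 0.6632²) = 1/√0.5602 = 1.336; Δt_2 = 1.336 × 4.339 = 5.797 h.
Leg 3: γ = 1/√(1 − 0.966²) = 1/√0.06684 = 3.868; Δt_3 = 3.868 × 27.52 = 106.4 h.
Leg 4: γ = 2.75; Δt_4 = 2.750 × 9.014 = 24.79 h.
Total: 102.8 + 5.797 + 106.4 + 24.79 h.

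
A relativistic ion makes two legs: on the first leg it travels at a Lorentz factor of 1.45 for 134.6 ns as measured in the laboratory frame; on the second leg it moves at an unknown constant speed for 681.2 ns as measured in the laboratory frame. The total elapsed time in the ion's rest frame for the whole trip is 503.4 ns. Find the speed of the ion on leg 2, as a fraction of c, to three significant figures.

Leg 1: γ = 1.45; τ_1 = 134.6/1.450 = 92.83 ns.
Leg 2: speed unknown; τ_2 = 681.2/γ_2.
Total proper time: 92.83 + τ_2 = 503.4, so τ_2 = 503.4 − 92.83 = 410.6 ns.
γ_2 = 681.2/410.6 = 1.659; β = √(1 − 1/γ²) = √0.6367.

β = 0.798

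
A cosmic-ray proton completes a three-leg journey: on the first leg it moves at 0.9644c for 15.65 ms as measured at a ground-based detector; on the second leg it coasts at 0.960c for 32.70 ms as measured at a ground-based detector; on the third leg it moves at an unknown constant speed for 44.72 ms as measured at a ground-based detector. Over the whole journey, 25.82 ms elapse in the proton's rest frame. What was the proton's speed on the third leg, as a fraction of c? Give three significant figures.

Leg 1: γ = 1/√(1 − 0.9644²) = 1/√0.06993 = 3.781; τ_1 = 15.65/3.781 = 4.139 ms.
Leg 2: γ = 1/√(1 − 0.960²) = 25/7 ≈ 3.571; τ_2 = 32.70/3.571 = 9.156 ms.
Leg 3: speed unknown; τ_3 = 44.72/γ_3.
Total proper time: 4.139 + 9.156 + τ_3 = 25.82, so τ_3 = 25.82 − 13.29 = 12.53 ms.
γ_3 = 44.72/12.53 = 3.570; β = √(1 − 1/γ²) = √0.9216.

β = 0.960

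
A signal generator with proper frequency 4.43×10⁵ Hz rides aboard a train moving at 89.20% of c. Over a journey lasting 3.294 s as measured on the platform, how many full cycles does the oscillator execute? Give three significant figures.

N = 6.60×10⁵

β = 0.8920; γ = 1/√(1 − 0.8920²) = 1/√0.2043 = 2.212
The oscillator's own cycle count is N = f × τ where τ is the proper time on the train. τ = Δt/γ = 3.294/2.212 = 1.489 s = 1.489×10⁰ s.
N = 4.43×10⁵ × 1.489×10⁰ = 6.596×10⁵.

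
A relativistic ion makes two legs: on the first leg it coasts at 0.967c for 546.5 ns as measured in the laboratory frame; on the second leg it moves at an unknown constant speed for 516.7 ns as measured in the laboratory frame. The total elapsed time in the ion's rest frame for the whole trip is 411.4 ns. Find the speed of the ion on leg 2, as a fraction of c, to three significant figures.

Leg 1: γ = 1/√(1 − 0.967²) = 1/√0.06491 = 3.925; τ_1 = 546.5/3.925 = 139.2 ns.
Leg 2: speed unknown; τ_2 = 516.7/γ_2.
Total proper time: 139.2 + τ_2 = 411.4, so τ_2 = 411.4 − 139.2 = 272.2 ns.
γ_2 = 516.7/272.2 = 1.898; β = √(1 − 1/γ²) = √0.7225.

β = 0.850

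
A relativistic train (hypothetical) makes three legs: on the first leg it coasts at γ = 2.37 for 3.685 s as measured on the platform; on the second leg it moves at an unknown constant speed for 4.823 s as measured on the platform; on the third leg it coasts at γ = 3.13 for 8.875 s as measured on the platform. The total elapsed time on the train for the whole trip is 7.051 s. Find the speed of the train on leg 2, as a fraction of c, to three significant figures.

Leg 1: γ = 2.37; τ_1 = 3.685/2.370 = 1.555 s.
Leg 2: speed unknown; τ_2 = 4.823/γ_2.
Leg 3: γ = 3.13; τ_3 = 8.875/3.130 = 2.835 s.
Total proper time: 1.555 + τ_2 + 2.835 = 7.051, so τ_2 = 7.051 − 4.390 = 2.661 s.
γ_2 = 4.823/2.661 = 1.813; β = √(1 − 1/γ²) = √0.6957.

β = 0.834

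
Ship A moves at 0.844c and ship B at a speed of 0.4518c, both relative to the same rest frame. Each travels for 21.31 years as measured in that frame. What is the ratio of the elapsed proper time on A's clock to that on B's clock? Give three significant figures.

A: γ = 1/√(1 − 0.844²) = 1/√0.2877 = 1.864. B: γ = 1/√(1 − 0.4518²) = 1/√0.7959 = 1.121.
τ_A/τ_B = γ_B/γ_A = 1.121/1.864 = 0.6012, so τ_A/τ_B = 0.6012.

τ_A/τ_B = 0.601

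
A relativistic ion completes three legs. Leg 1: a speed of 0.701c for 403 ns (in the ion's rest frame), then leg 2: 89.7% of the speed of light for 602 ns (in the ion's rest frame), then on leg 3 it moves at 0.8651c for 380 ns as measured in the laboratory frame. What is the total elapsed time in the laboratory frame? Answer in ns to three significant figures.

Δt = 2310 ns

Leg 1: γ = 1/√(1 − 0.701²) = 1/√0.5086 = 1.402; Δt_1 = 1.402 × 403 = 565.1 ns.
Leg 2: β = 0.897; γ = 1/√(1 − 0.897²) = 1/√0.1954 = 2.262; Δt_2 = 2.262 × 602 = 1362 ns.
Leg 3: 380 ns is already measured in the laboratory frame.
Total: 565.1 + 1362 + 380.0 ns.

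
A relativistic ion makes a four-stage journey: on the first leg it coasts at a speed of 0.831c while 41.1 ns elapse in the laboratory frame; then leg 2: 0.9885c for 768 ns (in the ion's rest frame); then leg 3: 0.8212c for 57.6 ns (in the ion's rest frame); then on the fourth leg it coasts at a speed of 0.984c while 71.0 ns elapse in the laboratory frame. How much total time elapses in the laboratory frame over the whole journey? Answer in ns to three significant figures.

Δt = 5290 ns

Leg 1: 41.1 ns is already measured in the laboratory frame.
Leg 2: γ = 1/√(1 − 0.9885²) = 1/√0.02287 = 6.613; Δt_2 = 6.613 × 768 = 5079 ns.
Leg 3: γ = 1/√(1 − 0.8212²) = 1/√0.3256 = 1.752; Δt_3 = 1.752 × 57.6 = 100.9 ns.
Leg 4: 71.0 ns is already measured in the laboratory frame.
Total: 41.10 + 5079 + 100.9 + 71.00 ns.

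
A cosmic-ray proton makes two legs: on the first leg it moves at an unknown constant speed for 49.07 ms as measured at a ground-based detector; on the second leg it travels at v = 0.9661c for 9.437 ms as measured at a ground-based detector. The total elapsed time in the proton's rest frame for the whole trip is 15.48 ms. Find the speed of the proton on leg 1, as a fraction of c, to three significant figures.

β = 0.964

Leg 1: speed unknown; τ_1 = 49.07/γ_1.
Leg 2: γ = 1/√(1 − 0.9661²) = 1/√0.06665 = 3.873; τ_2 = 9.437/3.873 = 2.436 ms.
Total proper time: τ_1 + 2.436 = 15.48, so τ_1 = 15.48 − 2.436 = 13.04 ms.
γ_1 = 49.07/13.04 = 3.762; β = √(1 − 1/γ²) = √0.9293.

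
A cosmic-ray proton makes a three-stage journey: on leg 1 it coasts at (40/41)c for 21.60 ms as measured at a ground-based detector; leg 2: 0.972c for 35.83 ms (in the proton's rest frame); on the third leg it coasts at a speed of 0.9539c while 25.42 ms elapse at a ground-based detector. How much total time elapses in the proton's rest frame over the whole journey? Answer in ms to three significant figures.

Leg 1: γ = 1/√(1 − (40/41)²) = 41/9 ≈ 4.556; τ_1 = 21.60/4.556 = 4.741 ms.
Leg 2: 35.83 ms is already measured in the proton's rest frame.
Leg 3: γ = 1/√(1 − 0.9539²) = 1/√0.09007 = 3.332; τ_3 = 25.42/3.332 = 7.629 ms.
Total: 4.741 + 35.83 + 7.629 ms.

τ = 48.2 ms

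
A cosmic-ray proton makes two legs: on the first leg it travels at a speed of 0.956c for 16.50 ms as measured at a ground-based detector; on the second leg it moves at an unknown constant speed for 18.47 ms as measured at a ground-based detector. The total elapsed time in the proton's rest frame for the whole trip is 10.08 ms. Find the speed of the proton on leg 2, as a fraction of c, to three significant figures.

β = 0.959

Leg 1: γ = 1/√(1 − 0.956²) = 1/√0.08606 = 3.409; τ_1 = 16.50/3.409 = 4.841 ms.
Leg 2: speed unknown; τ_2 = 18.47/γ_2.
Total proper time: 4.841 + τ_2 = 10.08, so τ_2 = 10.08 − 4.841 = 5.239 ms.
γ_2 = 18.47/5.239 = 3.525; β = √(1 − 1/γ²) = √0.9195.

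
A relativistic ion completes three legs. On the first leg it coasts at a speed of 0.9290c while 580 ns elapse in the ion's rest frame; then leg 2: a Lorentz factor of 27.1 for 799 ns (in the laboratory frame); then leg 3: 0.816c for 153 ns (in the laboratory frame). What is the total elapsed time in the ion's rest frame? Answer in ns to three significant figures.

τ = 698 ns

Leg 1: 580 ns is already measured in the ion's rest frame.
Leg 2: γ = 27.1; τ_2 = 799/27.10 = 29.48 ns.
Leg 3: γ = 1/√(1 − 0.816²) = 1/√0.3341 = 1.730; τ_3 = 153/1.730 = 88.44 ns.
Total: 580.0 + 29.48 + 88.44 ns.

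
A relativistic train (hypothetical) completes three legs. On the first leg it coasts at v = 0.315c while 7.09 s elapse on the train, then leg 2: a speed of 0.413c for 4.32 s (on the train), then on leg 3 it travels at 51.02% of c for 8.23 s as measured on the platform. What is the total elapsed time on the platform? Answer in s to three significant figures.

Leg 1: γ = 1/√(1 − 0.315²) = 1/√0.9008 = 1.054; Δt_1 = 1.054 × 7.09 = 7.470 s.
Leg 2: γ = 1/√(1 − 0.413²) = 1/√0.8294 = 1.098; Δt_2 = 1.098 × 4.32 = 4.743 s.
Leg 3: 8.23 s is already measured on the platform.
Total: 7.470 + 4.743 + 8.230 s.

Δt = 20.4 s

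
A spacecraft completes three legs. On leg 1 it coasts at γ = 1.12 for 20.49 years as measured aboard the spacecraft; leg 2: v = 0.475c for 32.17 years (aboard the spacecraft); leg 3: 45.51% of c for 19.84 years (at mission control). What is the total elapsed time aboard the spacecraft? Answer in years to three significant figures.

τ = 70.3 years

Leg 1: 20.49 years is already measured aboard the spacecraft.
Leg 2: 32.17 years is already measured aboard the spacecraft.
Leg 3: β = 0.4551; γ = 1/√(1 − 0.4551²) = 1/√0.7929 = 1.123; τ_3 = 19.84/1.123 = 17.67 years.
Total: 20.49 + 32.17 + 17.67 years.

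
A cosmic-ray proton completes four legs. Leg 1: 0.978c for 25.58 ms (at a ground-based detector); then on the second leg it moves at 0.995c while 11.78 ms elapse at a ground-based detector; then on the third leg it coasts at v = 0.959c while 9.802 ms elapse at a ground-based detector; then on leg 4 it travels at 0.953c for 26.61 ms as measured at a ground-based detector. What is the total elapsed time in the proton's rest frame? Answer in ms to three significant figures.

τ = 17.4 ms

Leg 1: γ = 1/√(1 − 0.978²) = 1/√0.04352 = 4.794; τ_1 = 25.58/4.794 = 5.336 ms.
Leg 2: γ = 1/√(1 − 0.995²) = 1/√0.009975 = 10.01; τ_2 = 11.78/10.01 = 1.177 ms.
Leg 3: γ = 1/√(1 − 0.959²) = 1/√0.08032 = 3.529; τ_3 = 9.802/3.529 = 2.778 ms.
Leg 4: γ = 1/√(1 − 0.953²) = 1/√0.09179 = 3.301; τ_4 = 26.61/3.301 = 8.062 ms.
Total: 5.336 + 1.177 + 2.778 + 8.062 ms.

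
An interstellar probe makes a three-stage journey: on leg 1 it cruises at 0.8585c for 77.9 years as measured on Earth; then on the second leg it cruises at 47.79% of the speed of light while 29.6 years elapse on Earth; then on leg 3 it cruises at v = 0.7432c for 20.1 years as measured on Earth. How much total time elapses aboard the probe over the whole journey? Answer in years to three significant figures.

τ = 79.4 years

Leg 1: γ = 1/√(1 − 0.8585²) = 1/√0.2630 = 1.950; τ_1 = 77.9/1.950 = 39.95 years.
Leg 2: β = 0.4779; γ = 1/√(1 − 0.4779²) = 1/√0.7716 = 1.138; τ_2 = 29.6/1.138 = 26.00 years.
Leg 3: γ = 1/√(1 − 0.7432²) = 1/√0.4477 = 1.495; τ_3 = 20.1/1.495 = 13.45 years.
Total: 39.95 + 26.00 + 13.45 years.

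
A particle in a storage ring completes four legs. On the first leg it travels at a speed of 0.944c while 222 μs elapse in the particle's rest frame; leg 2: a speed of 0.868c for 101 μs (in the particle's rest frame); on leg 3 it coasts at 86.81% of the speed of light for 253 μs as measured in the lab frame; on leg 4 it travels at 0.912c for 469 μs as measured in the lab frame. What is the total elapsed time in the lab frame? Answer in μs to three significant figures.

Leg 1: γ = 1/√(1 − 0.944²) = 1/√0.1089 = 3.031; Δt_1 = 3.031 × 222 = 672.8 μs.
Leg 2: γ = 1/√(1 − 0.868²) = 1/√0.2466 = 2.014; Δt_2 = 2.014 × 101 = 203.4 μs.
Leg 3: 253 μs is already measured in the lab frame.
Leg 4: 469 μs is already measured in the lab frame.
Total: 672.8 + 203.4 + 253.0 + 469.0 μs.

Δt = 1600 μs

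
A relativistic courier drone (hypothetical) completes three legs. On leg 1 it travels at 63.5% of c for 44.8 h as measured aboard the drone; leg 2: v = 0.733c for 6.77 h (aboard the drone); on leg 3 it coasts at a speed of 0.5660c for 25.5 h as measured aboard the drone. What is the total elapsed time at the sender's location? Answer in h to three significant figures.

Leg 1: β = 0.635; γ = 1/√(1 − 0.635²) = 1/√0.5968 = 1.294; Δt_1 = 1.294 × 44.8 = 57.99 h.
Leg 2: γ = 1/√(1 − 0.733²) = 1/√0.4627 = 1.470; Δt_2 = 1.470 × 6.77 = 9.953 h.
Leg 3: γ = 1/√(1 − 0.5660²) = 1/√0.6796 = 1.213; Δt_3 = 1.213 × 25.5 = 30.93 h.
Total: 57.99 + 9.953 + 30.93 h.

Δt = 98.9 h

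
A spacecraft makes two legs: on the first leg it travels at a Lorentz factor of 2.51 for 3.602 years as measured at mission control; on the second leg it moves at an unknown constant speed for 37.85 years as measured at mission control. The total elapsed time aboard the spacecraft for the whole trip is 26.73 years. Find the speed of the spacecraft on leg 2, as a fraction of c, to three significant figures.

β = 0.744

Leg 1: γ = 2.51; τ_1 = 3.602/2.510 = 1.435 years.
Leg 2: speed unknown; τ_2 = 37.85/γ_2.
Total proper time: 1.435 + τ_2 = 26.73, so τ_2 = 26.73 − 1.435 = 25.29 years.
γ_2 = 37.85/25.29 = 1.496; β = √(1 − 1/γ²) = √0.5534.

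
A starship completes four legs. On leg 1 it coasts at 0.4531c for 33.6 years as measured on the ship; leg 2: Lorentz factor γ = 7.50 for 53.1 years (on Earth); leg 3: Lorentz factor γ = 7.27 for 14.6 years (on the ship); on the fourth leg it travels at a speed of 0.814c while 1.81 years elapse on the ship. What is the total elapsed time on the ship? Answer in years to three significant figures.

Leg 1: 33.6 years is already measured on the ship.
Leg 2: γ = 7.50; τ_2 = 53.1/7.500 = 7.080 years.
Leg 3: 14.6 years is already measured on the ship.
Leg 4: 1.81 years is already measured on the ship.
Total: 33.60 + 7.080 + 14.60 + 1.810 years.

τ = 57.1 years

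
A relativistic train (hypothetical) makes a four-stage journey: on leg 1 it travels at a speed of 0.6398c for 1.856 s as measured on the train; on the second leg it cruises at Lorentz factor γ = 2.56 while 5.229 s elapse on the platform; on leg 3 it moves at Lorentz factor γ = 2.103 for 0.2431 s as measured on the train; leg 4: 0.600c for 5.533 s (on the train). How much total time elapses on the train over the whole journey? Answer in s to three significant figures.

τ = 9.67 s

Leg 1: 1.856 s is already measured on the train.
Leg 2: γ = 2.56; τ_2 = 5.229/2.560 = 2.043 s.
Leg 3: 0.2431 s is already measured on the train.
Leg 4: 5.533 s is already measured on the train.
Total: 1.856 + 2.043 + 0.2431 + 5.533 s.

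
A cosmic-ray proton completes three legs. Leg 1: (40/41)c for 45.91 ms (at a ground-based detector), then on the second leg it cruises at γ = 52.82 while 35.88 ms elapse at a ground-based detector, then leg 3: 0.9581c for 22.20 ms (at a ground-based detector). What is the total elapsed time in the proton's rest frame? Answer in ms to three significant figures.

τ = 17.1 ms

Leg 1: γ = 1/√(1 − (40/41)²) = 41/9 ≈ 4.556; τ_1 = 45.91/4.556 = 10.08 ms.
Leg 2: γ = 52.82; τ_2 = 35.88/52.82 = 0.6793 ms.
Leg 3: γ = 1/√(1 − 0.9581²) = 1/√0.08204 = 3.491; τ_3 = 22.20/3.491 = 6.359 ms.
Total: 10.08 + 0.6793 + 6.359 ms.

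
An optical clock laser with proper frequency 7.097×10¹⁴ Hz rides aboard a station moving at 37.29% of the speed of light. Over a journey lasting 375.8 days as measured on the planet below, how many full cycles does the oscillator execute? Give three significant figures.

β = 0.3729; γ = 1/√(1 − 0.3729²) = 1/√0.8609 = 1.078
The oscillator's own cycle count is N = f × τ where τ is the proper time aboard the station. τ = Δt/γ = 375.8/1.078 = 348.7 days = 3.013×10⁷ s.
N = 7.097×10¹⁴ × 3.013×10⁷ = 2.138×10²².

N = 2.14×10²²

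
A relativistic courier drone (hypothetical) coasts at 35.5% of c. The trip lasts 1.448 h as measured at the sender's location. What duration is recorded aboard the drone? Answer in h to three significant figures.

τ = 1.35 h

β = 0.355; γ = 1/√(1 − 0.355²) = 1/√0.8740 = 1.070
The interval measured at the sender's location is the dilated one; the clock aboard the drone measures the proper time τ = Δt/γ = 1.448/1.070 h.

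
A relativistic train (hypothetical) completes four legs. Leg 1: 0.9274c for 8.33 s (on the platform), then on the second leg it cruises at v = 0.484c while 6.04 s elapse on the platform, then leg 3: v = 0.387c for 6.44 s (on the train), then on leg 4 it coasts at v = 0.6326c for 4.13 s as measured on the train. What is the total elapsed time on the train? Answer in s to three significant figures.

Leg 1: γ = 1/√(1 − 0.9274²) = 1/√0.1399 = 2.673; τ_1 = 8.33/2.673 = 3.116 s.
Leg 2: γ = 1/√(1 − 0.484²) = 1/√0.7657 = 1.143; τ_2 = 6.04/1.143 = 5.285 s.
Leg 3: 6.44 s is already measured on the train.
Leg 4: 4.13 s is already measured on the train.
Total: 3.116 + 5.285 + 6.440 + 4.130 s.

τ = 19.0 s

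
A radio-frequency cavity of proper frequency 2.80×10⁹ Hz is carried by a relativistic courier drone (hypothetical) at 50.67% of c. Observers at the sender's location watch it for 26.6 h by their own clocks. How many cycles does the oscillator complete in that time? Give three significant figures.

β = 0.5067; γ = 1/√(1 − 0.5067²) = 1/√0.7433 = 1.160
During 26.6 h of lab time, the oscillator's proper time advances by τ = Δt/γ = 26.6/1.160 = 22.93 h = 8.256×10⁴ s.
N = f × τ = 2.80×10⁹ × 8.256×10⁴ = 2.312×10¹⁴.

N = 2.31×10¹⁴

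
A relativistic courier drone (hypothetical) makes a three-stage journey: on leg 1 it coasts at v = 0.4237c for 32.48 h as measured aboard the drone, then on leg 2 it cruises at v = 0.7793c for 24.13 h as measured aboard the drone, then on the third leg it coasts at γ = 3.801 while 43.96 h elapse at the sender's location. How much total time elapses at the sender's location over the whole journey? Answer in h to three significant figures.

Δt = 118 h

Leg 1: γ = 1/√(1 − 0.4237²) = 1/√0.8205 = 1.104; Δt_1 = 1.104 × 32.48 = 35.86 h.
Leg 2: γ = 1/√(1 − 0.7793²) = 1/√0.3927 = 1.596; Δt_2 = 1.596 × 24.13 = 38.51 h.
Leg 3: 43.96 h is already measured at the sender's location.
Total: 35.86 + 38.51 + 43.96 h.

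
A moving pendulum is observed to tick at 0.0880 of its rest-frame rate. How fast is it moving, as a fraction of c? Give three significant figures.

Rate ratio = 1/γ, so γ = 1/0.0880 = 11.36.
β = √(1 − 1/γ²) = √(1 − 0.0880²) = √0.9923

β = 0.996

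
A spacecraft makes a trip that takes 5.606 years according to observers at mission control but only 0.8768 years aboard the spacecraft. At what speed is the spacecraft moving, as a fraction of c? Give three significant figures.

v = 0.988c

The proper time is measured aboard the spacecraft (both events occur at the spacecraft's location); Δt is measured at mission control. γ = Δt/τ = 5.606/0.8768 = 6.394.
β = √(1 − 1/γ²) = √(1 − 0.02446) = √0.9755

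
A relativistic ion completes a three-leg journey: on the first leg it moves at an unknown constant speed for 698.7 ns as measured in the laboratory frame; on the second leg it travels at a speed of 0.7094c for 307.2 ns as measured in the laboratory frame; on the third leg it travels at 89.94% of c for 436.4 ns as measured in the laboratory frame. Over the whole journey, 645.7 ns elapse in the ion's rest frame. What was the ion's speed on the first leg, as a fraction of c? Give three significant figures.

β = 0.940

Leg 1: speed unknown; τ_1 = 698.7/γ_1.
Leg 2: γ = 1/√(1 − 0.7094²) = 1/√0.4968 = 1.419; τ_2 = 307.2/1.419 = 216.5 ns.
Leg 3: β = 0.8994; γ = 1/√(1 − 0.8994²) = 1/√0.1911 = 2.288; τ_3 = 436.4/2.288 = 190.8 ns.
Total proper time: τ_1 + 216.5 + 190.8 = 645.7, so τ_1 = 645.7 − 407.3 = 238.4 ns.
γ_1 = 698.7/238.4 = 2.931; β = √(1 − 1/γ²) = √0.8836.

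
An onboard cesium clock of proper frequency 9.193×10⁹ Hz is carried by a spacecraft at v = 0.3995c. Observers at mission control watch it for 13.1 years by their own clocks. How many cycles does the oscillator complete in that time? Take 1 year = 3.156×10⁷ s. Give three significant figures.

N = 3.48×10¹⁸

γ = 1/√(1 − 0.3995²) = 1/√0.8404 = 1.091
During 13.1 years of lab time, the oscillator's proper time advances by τ = Δt/γ = 13.1/1.091 = 12.01 years = 3.790×10⁸ s.
N = f × τ = 9.193×10⁹ × 3.790×10⁸ = 3.484×10¹⁸.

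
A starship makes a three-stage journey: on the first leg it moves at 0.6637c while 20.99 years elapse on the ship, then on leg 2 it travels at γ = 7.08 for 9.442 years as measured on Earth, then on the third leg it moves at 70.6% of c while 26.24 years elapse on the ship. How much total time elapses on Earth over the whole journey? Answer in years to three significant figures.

Leg 1: γ = 1/√(1 − 0.6637²) = 1/√0.5595 = 1.337; Δt_1 = 1.337 × 20.99 = 28.06 years.
Leg 2: 9.442 years is already measured on Earth.
Leg 3: β = 0.706; γ = 1/√(1 − 0.706²) = 1/√0.5016 = 1.412; Δt_3 = 1.412 × 26.24 = 37.05 years.
Total: 28.06 + 9.442 + 37.05 years.

Δt = 74.6 years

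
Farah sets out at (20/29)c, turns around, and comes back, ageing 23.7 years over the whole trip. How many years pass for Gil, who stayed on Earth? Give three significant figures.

Δt = 32.7 years

γ = 1/√(1 − (20/29)²) = 29/21 ≈ 1.381
Earth-frame duration is the dilated interval: Δt = γτ = 1.381 × 23.7 years.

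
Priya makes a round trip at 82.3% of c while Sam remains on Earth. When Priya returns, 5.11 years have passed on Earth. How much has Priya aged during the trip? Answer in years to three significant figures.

τ = 2.90 years

β = 0.823; γ = 1/√(1 − 0.823²) = 1/√0.3227 = 1.760
Priya's clock measures proper time along the trip: τ = Δt/γ = 5.11/1.760 years.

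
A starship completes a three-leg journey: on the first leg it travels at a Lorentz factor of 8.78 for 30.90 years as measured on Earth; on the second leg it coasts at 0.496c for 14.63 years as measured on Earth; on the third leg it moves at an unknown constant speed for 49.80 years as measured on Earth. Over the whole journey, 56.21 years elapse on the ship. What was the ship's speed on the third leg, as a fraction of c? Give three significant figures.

β = 0.596

Leg 1: γ = 8.78; τ_1 = 30.90/8.780 = 3.519 years.
Leg 2: γ = 1/√(1 − 0.496²) = 1/√0.7540 = 1.152; τ_2 = 14.63/1.152 = 12.70 years.
Leg 3: speed unknown; τ_3 = 49.80/γ_3.
Total proper time: 3.519 + 12.70 + τ_3 = 56.21, so τ_3 = 56.21 − 16.22 = 39.99 years.
γ_3 = 49.80/39.99 = 1.245; β = √(1 − 1/γ²) = √0.3553.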